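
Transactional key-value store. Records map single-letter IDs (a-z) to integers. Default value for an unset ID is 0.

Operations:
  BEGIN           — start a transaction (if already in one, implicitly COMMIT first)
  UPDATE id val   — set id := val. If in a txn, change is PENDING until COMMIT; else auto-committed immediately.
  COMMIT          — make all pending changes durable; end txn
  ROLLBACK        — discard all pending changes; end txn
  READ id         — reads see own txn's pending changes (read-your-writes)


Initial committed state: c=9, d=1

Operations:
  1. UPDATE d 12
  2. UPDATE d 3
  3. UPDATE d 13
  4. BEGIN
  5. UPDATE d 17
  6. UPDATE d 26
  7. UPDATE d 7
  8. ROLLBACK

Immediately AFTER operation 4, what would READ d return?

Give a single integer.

Answer: 13

Derivation:
Initial committed: {c=9, d=1}
Op 1: UPDATE d=12 (auto-commit; committed d=12)
Op 2: UPDATE d=3 (auto-commit; committed d=3)
Op 3: UPDATE d=13 (auto-commit; committed d=13)
Op 4: BEGIN: in_txn=True, pending={}
After op 4: visible(d) = 13 (pending={}, committed={c=9, d=13})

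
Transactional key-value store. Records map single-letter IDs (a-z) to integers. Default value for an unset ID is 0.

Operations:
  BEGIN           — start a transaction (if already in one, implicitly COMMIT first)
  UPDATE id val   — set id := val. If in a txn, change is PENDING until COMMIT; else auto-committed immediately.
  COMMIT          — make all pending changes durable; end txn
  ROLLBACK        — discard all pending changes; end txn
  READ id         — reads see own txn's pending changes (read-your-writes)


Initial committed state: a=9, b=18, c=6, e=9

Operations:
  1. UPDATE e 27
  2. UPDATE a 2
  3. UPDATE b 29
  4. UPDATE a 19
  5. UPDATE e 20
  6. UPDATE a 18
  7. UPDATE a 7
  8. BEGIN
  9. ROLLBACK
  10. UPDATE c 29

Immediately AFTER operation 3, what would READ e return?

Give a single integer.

Initial committed: {a=9, b=18, c=6, e=9}
Op 1: UPDATE e=27 (auto-commit; committed e=27)
Op 2: UPDATE a=2 (auto-commit; committed a=2)
Op 3: UPDATE b=29 (auto-commit; committed b=29)
After op 3: visible(e) = 27 (pending={}, committed={a=2, b=29, c=6, e=27})

Answer: 27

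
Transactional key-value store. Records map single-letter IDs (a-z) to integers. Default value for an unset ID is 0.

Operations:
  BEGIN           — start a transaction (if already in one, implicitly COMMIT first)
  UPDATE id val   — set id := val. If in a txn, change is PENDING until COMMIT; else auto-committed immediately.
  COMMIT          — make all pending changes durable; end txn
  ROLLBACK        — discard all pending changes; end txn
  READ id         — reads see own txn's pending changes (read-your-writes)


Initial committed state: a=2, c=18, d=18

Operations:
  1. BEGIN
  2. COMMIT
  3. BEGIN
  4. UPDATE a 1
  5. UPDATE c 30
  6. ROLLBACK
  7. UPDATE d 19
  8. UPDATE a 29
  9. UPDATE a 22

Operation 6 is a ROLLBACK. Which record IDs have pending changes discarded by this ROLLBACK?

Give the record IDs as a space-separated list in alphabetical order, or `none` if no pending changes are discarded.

Initial committed: {a=2, c=18, d=18}
Op 1: BEGIN: in_txn=True, pending={}
Op 2: COMMIT: merged [] into committed; committed now {a=2, c=18, d=18}
Op 3: BEGIN: in_txn=True, pending={}
Op 4: UPDATE a=1 (pending; pending now {a=1})
Op 5: UPDATE c=30 (pending; pending now {a=1, c=30})
Op 6: ROLLBACK: discarded pending ['a', 'c']; in_txn=False
Op 7: UPDATE d=19 (auto-commit; committed d=19)
Op 8: UPDATE a=29 (auto-commit; committed a=29)
Op 9: UPDATE a=22 (auto-commit; committed a=22)
ROLLBACK at op 6 discards: ['a', 'c']

Answer: a c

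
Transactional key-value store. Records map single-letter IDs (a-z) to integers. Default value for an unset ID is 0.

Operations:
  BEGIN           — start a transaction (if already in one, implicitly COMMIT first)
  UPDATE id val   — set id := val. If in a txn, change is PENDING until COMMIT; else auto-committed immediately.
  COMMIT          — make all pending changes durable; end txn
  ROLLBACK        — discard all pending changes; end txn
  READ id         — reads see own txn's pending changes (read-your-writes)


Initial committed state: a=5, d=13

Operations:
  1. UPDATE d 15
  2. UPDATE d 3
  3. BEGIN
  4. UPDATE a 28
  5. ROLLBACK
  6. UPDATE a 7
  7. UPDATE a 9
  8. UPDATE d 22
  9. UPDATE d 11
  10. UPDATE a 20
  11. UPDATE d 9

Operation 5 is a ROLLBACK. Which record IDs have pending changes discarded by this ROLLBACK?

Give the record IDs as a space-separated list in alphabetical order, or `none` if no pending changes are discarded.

Answer: a

Derivation:
Initial committed: {a=5, d=13}
Op 1: UPDATE d=15 (auto-commit; committed d=15)
Op 2: UPDATE d=3 (auto-commit; committed d=3)
Op 3: BEGIN: in_txn=True, pending={}
Op 4: UPDATE a=28 (pending; pending now {a=28})
Op 5: ROLLBACK: discarded pending ['a']; in_txn=False
Op 6: UPDATE a=7 (auto-commit; committed a=7)
Op 7: UPDATE a=9 (auto-commit; committed a=9)
Op 8: UPDATE d=22 (auto-commit; committed d=22)
Op 9: UPDATE d=11 (auto-commit; committed d=11)
Op 10: UPDATE a=20 (auto-commit; committed a=20)
Op 11: UPDATE d=9 (auto-commit; committed d=9)
ROLLBACK at op 5 discards: ['a']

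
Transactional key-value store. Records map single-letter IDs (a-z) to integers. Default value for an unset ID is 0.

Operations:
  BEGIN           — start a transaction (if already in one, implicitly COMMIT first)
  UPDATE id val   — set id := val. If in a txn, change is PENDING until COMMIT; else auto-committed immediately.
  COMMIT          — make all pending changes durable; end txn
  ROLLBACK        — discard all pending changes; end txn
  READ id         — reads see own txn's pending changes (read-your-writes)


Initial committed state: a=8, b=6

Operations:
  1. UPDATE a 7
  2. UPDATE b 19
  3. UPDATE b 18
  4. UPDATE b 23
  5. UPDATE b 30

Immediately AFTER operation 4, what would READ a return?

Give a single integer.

Answer: 7

Derivation:
Initial committed: {a=8, b=6}
Op 1: UPDATE a=7 (auto-commit; committed a=7)
Op 2: UPDATE b=19 (auto-commit; committed b=19)
Op 3: UPDATE b=18 (auto-commit; committed b=18)
Op 4: UPDATE b=23 (auto-commit; committed b=23)
After op 4: visible(a) = 7 (pending={}, committed={a=7, b=23})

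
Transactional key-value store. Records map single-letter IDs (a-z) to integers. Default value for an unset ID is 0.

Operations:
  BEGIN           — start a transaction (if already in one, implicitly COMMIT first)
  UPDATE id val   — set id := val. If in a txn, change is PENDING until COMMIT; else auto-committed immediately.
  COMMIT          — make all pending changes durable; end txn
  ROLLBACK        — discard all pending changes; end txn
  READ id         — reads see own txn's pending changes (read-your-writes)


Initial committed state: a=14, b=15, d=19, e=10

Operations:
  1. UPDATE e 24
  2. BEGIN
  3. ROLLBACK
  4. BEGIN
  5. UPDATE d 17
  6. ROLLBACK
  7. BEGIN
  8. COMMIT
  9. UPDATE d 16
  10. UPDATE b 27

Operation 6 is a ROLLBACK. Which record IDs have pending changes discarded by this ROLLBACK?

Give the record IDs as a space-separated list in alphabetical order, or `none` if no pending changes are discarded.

Initial committed: {a=14, b=15, d=19, e=10}
Op 1: UPDATE e=24 (auto-commit; committed e=24)
Op 2: BEGIN: in_txn=True, pending={}
Op 3: ROLLBACK: discarded pending []; in_txn=False
Op 4: BEGIN: in_txn=True, pending={}
Op 5: UPDATE d=17 (pending; pending now {d=17})
Op 6: ROLLBACK: discarded pending ['d']; in_txn=False
Op 7: BEGIN: in_txn=True, pending={}
Op 8: COMMIT: merged [] into committed; committed now {a=14, b=15, d=19, e=24}
Op 9: UPDATE d=16 (auto-commit; committed d=16)
Op 10: UPDATE b=27 (auto-commit; committed b=27)
ROLLBACK at op 6 discards: ['d']

Answer: d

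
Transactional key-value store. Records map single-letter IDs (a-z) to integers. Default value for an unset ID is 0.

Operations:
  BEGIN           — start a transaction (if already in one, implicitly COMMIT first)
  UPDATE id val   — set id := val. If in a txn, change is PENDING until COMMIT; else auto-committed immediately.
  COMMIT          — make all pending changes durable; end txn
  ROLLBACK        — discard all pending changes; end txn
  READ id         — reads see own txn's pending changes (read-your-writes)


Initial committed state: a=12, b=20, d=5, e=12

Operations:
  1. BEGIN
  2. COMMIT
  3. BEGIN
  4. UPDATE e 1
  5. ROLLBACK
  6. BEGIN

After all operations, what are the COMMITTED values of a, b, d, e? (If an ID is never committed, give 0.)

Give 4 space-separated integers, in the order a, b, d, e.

Answer: 12 20 5 12

Derivation:
Initial committed: {a=12, b=20, d=5, e=12}
Op 1: BEGIN: in_txn=True, pending={}
Op 2: COMMIT: merged [] into committed; committed now {a=12, b=20, d=5, e=12}
Op 3: BEGIN: in_txn=True, pending={}
Op 4: UPDATE e=1 (pending; pending now {e=1})
Op 5: ROLLBACK: discarded pending ['e']; in_txn=False
Op 6: BEGIN: in_txn=True, pending={}
Final committed: {a=12, b=20, d=5, e=12}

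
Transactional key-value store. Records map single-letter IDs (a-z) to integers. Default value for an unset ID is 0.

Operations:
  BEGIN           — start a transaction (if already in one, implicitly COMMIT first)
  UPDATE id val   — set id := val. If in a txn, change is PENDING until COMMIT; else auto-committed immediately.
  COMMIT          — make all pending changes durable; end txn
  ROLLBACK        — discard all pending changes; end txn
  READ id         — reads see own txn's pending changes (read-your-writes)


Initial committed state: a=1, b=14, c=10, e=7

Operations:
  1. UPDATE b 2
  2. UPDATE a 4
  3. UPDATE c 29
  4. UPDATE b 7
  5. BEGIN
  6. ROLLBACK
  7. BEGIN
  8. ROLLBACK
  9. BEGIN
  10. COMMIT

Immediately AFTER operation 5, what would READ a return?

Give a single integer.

Answer: 4

Derivation:
Initial committed: {a=1, b=14, c=10, e=7}
Op 1: UPDATE b=2 (auto-commit; committed b=2)
Op 2: UPDATE a=4 (auto-commit; committed a=4)
Op 3: UPDATE c=29 (auto-commit; committed c=29)
Op 4: UPDATE b=7 (auto-commit; committed b=7)
Op 5: BEGIN: in_txn=True, pending={}
After op 5: visible(a) = 4 (pending={}, committed={a=4, b=7, c=29, e=7})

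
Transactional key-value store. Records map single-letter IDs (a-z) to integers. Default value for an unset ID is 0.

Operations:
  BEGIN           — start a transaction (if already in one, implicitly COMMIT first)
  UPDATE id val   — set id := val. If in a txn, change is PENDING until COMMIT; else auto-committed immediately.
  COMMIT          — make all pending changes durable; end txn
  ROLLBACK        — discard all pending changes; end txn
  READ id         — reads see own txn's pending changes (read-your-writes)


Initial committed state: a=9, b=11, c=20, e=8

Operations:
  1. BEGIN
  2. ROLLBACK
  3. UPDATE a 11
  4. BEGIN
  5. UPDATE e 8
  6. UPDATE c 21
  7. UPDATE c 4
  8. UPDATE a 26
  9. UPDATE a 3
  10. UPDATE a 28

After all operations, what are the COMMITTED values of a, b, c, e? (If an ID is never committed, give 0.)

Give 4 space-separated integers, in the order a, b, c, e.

Initial committed: {a=9, b=11, c=20, e=8}
Op 1: BEGIN: in_txn=True, pending={}
Op 2: ROLLBACK: discarded pending []; in_txn=False
Op 3: UPDATE a=11 (auto-commit; committed a=11)
Op 4: BEGIN: in_txn=True, pending={}
Op 5: UPDATE e=8 (pending; pending now {e=8})
Op 6: UPDATE c=21 (pending; pending now {c=21, e=8})
Op 7: UPDATE c=4 (pending; pending now {c=4, e=8})
Op 8: UPDATE a=26 (pending; pending now {a=26, c=4, e=8})
Op 9: UPDATE a=3 (pending; pending now {a=3, c=4, e=8})
Op 10: UPDATE a=28 (pending; pending now {a=28, c=4, e=8})
Final committed: {a=11, b=11, c=20, e=8}

Answer: 11 11 20 8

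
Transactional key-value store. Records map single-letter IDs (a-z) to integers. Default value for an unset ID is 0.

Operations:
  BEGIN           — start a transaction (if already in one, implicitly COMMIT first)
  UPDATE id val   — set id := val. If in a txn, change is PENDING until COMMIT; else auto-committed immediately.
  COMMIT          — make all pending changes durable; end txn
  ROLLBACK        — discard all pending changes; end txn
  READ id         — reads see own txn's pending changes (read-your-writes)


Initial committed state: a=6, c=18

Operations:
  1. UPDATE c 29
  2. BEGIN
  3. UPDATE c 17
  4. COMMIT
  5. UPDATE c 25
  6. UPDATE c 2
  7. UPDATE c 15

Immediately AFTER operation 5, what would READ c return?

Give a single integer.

Answer: 25

Derivation:
Initial committed: {a=6, c=18}
Op 1: UPDATE c=29 (auto-commit; committed c=29)
Op 2: BEGIN: in_txn=True, pending={}
Op 3: UPDATE c=17 (pending; pending now {c=17})
Op 4: COMMIT: merged ['c'] into committed; committed now {a=6, c=17}
Op 5: UPDATE c=25 (auto-commit; committed c=25)
After op 5: visible(c) = 25 (pending={}, committed={a=6, c=25})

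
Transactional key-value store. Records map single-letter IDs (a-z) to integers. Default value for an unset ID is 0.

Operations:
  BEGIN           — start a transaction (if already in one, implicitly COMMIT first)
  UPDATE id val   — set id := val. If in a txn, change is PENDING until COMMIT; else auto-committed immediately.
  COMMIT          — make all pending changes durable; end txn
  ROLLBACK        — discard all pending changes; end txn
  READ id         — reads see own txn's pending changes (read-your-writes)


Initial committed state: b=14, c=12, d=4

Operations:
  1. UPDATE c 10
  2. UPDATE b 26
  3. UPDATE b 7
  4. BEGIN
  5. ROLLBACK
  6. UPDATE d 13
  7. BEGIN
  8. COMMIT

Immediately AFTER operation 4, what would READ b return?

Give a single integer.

Initial committed: {b=14, c=12, d=4}
Op 1: UPDATE c=10 (auto-commit; committed c=10)
Op 2: UPDATE b=26 (auto-commit; committed b=26)
Op 3: UPDATE b=7 (auto-commit; committed b=7)
Op 4: BEGIN: in_txn=True, pending={}
After op 4: visible(b) = 7 (pending={}, committed={b=7, c=10, d=4})

Answer: 7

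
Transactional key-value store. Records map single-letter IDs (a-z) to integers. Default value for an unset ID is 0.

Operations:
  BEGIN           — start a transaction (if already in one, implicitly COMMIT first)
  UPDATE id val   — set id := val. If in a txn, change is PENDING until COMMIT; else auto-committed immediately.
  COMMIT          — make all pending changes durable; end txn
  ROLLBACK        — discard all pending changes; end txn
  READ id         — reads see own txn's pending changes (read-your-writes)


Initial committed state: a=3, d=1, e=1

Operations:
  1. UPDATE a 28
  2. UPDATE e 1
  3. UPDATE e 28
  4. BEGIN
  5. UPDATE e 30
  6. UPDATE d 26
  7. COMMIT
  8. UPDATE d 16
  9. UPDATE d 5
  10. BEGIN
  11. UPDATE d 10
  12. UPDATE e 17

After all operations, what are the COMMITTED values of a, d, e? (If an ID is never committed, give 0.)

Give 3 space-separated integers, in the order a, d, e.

Initial committed: {a=3, d=1, e=1}
Op 1: UPDATE a=28 (auto-commit; committed a=28)
Op 2: UPDATE e=1 (auto-commit; committed e=1)
Op 3: UPDATE e=28 (auto-commit; committed e=28)
Op 4: BEGIN: in_txn=True, pending={}
Op 5: UPDATE e=30 (pending; pending now {e=30})
Op 6: UPDATE d=26 (pending; pending now {d=26, e=30})
Op 7: COMMIT: merged ['d', 'e'] into committed; committed now {a=28, d=26, e=30}
Op 8: UPDATE d=16 (auto-commit; committed d=16)
Op 9: UPDATE d=5 (auto-commit; committed d=5)
Op 10: BEGIN: in_txn=True, pending={}
Op 11: UPDATE d=10 (pending; pending now {d=10})
Op 12: UPDATE e=17 (pending; pending now {d=10, e=17})
Final committed: {a=28, d=5, e=30}

Answer: 28 5 30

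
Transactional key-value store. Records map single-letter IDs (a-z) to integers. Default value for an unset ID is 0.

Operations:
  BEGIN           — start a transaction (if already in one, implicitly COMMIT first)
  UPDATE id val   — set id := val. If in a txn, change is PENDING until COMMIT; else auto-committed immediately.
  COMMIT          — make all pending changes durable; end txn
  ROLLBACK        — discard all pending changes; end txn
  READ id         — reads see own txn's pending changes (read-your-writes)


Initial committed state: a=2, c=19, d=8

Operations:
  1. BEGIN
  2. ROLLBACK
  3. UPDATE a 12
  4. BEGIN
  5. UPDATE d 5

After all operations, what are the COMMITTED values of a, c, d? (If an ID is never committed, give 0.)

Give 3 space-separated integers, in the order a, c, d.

Initial committed: {a=2, c=19, d=8}
Op 1: BEGIN: in_txn=True, pending={}
Op 2: ROLLBACK: discarded pending []; in_txn=False
Op 3: UPDATE a=12 (auto-commit; committed a=12)
Op 4: BEGIN: in_txn=True, pending={}
Op 5: UPDATE d=5 (pending; pending now {d=5})
Final committed: {a=12, c=19, d=8}

Answer: 12 19 8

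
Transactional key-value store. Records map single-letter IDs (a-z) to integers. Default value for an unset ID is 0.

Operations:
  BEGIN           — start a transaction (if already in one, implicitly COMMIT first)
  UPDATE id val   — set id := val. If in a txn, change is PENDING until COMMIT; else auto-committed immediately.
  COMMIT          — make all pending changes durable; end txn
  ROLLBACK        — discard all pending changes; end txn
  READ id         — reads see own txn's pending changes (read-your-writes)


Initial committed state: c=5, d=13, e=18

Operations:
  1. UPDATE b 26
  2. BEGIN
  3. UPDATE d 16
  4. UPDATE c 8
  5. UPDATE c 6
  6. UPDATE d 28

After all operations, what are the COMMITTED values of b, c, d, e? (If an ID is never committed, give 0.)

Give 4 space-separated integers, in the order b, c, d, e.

Initial committed: {c=5, d=13, e=18}
Op 1: UPDATE b=26 (auto-commit; committed b=26)
Op 2: BEGIN: in_txn=True, pending={}
Op 3: UPDATE d=16 (pending; pending now {d=16})
Op 4: UPDATE c=8 (pending; pending now {c=8, d=16})
Op 5: UPDATE c=6 (pending; pending now {c=6, d=16})
Op 6: UPDATE d=28 (pending; pending now {c=6, d=28})
Final committed: {b=26, c=5, d=13, e=18}

Answer: 26 5 13 18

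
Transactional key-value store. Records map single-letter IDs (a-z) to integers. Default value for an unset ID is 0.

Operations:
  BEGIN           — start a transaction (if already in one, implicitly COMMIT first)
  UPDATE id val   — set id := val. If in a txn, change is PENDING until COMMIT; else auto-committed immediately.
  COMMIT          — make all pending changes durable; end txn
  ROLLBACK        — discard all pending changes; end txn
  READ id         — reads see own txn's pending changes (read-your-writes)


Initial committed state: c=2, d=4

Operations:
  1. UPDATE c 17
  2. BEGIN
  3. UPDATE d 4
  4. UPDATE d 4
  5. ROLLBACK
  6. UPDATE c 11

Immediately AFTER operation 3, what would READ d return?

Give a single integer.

Initial committed: {c=2, d=4}
Op 1: UPDATE c=17 (auto-commit; committed c=17)
Op 2: BEGIN: in_txn=True, pending={}
Op 3: UPDATE d=4 (pending; pending now {d=4})
After op 3: visible(d) = 4 (pending={d=4}, committed={c=17, d=4})

Answer: 4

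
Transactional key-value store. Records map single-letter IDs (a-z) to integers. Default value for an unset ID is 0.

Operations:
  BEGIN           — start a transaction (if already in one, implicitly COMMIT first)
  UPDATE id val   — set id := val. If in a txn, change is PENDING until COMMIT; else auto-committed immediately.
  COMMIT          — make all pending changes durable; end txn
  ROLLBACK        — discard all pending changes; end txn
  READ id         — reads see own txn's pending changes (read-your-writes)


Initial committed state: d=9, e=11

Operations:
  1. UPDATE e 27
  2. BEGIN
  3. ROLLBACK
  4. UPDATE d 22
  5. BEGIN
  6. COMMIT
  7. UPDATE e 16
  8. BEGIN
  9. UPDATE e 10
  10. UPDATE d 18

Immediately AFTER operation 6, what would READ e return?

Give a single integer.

Initial committed: {d=9, e=11}
Op 1: UPDATE e=27 (auto-commit; committed e=27)
Op 2: BEGIN: in_txn=True, pending={}
Op 3: ROLLBACK: discarded pending []; in_txn=False
Op 4: UPDATE d=22 (auto-commit; committed d=22)
Op 5: BEGIN: in_txn=True, pending={}
Op 6: COMMIT: merged [] into committed; committed now {d=22, e=27}
After op 6: visible(e) = 27 (pending={}, committed={d=22, e=27})

Answer: 27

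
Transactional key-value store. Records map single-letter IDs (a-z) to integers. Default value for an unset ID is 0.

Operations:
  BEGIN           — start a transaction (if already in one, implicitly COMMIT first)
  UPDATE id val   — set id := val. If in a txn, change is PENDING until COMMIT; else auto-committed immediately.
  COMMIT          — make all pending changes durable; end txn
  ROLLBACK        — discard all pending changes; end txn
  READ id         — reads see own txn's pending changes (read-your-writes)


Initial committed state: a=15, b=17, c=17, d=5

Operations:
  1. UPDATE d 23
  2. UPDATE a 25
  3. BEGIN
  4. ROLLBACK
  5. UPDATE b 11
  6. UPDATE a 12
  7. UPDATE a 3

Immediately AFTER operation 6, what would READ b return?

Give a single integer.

Answer: 11

Derivation:
Initial committed: {a=15, b=17, c=17, d=5}
Op 1: UPDATE d=23 (auto-commit; committed d=23)
Op 2: UPDATE a=25 (auto-commit; committed a=25)
Op 3: BEGIN: in_txn=True, pending={}
Op 4: ROLLBACK: discarded pending []; in_txn=False
Op 5: UPDATE b=11 (auto-commit; committed b=11)
Op 6: UPDATE a=12 (auto-commit; committed a=12)
After op 6: visible(b) = 11 (pending={}, committed={a=12, b=11, c=17, d=23})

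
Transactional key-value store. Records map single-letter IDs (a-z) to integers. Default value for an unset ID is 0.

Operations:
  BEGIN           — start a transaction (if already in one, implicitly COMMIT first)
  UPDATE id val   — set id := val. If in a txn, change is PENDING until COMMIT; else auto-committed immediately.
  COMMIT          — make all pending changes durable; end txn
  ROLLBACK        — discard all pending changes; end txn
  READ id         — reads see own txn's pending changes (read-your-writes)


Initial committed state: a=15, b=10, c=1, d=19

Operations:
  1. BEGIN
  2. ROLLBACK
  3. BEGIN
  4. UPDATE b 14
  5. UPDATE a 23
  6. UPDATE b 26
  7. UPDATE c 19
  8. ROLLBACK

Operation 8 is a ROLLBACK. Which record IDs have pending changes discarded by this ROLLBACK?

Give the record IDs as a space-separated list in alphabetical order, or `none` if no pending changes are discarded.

Initial committed: {a=15, b=10, c=1, d=19}
Op 1: BEGIN: in_txn=True, pending={}
Op 2: ROLLBACK: discarded pending []; in_txn=False
Op 3: BEGIN: in_txn=True, pending={}
Op 4: UPDATE b=14 (pending; pending now {b=14})
Op 5: UPDATE a=23 (pending; pending now {a=23, b=14})
Op 6: UPDATE b=26 (pending; pending now {a=23, b=26})
Op 7: UPDATE c=19 (pending; pending now {a=23, b=26, c=19})
Op 8: ROLLBACK: discarded pending ['a', 'b', 'c']; in_txn=False
ROLLBACK at op 8 discards: ['a', 'b', 'c']

Answer: a b c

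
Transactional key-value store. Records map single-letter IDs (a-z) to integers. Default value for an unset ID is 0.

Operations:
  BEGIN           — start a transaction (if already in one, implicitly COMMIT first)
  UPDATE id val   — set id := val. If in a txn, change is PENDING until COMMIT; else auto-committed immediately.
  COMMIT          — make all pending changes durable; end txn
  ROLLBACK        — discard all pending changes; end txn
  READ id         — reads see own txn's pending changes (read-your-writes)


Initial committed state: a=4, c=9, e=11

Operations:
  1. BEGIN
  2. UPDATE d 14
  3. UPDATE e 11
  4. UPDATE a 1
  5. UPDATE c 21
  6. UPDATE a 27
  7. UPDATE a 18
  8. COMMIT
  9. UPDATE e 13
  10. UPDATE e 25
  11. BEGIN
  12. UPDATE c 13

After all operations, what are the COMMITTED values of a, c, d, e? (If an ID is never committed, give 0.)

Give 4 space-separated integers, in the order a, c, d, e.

Initial committed: {a=4, c=9, e=11}
Op 1: BEGIN: in_txn=True, pending={}
Op 2: UPDATE d=14 (pending; pending now {d=14})
Op 3: UPDATE e=11 (pending; pending now {d=14, e=11})
Op 4: UPDATE a=1 (pending; pending now {a=1, d=14, e=11})
Op 5: UPDATE c=21 (pending; pending now {a=1, c=21, d=14, e=11})
Op 6: UPDATE a=27 (pending; pending now {a=27, c=21, d=14, e=11})
Op 7: UPDATE a=18 (pending; pending now {a=18, c=21, d=14, e=11})
Op 8: COMMIT: merged ['a', 'c', 'd', 'e'] into committed; committed now {a=18, c=21, d=14, e=11}
Op 9: UPDATE e=13 (auto-commit; committed e=13)
Op 10: UPDATE e=25 (auto-commit; committed e=25)
Op 11: BEGIN: in_txn=True, pending={}
Op 12: UPDATE c=13 (pending; pending now {c=13})
Final committed: {a=18, c=21, d=14, e=25}

Answer: 18 21 14 25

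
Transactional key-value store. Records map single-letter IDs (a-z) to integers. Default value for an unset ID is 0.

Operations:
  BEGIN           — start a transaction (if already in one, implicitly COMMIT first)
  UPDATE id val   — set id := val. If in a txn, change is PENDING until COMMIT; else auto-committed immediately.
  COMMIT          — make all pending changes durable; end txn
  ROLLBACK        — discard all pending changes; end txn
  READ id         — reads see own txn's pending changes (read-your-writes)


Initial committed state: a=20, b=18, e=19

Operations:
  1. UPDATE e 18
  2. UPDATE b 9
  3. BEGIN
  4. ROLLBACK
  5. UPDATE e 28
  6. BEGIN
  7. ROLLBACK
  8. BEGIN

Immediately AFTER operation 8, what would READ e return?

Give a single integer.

Initial committed: {a=20, b=18, e=19}
Op 1: UPDATE e=18 (auto-commit; committed e=18)
Op 2: UPDATE b=9 (auto-commit; committed b=9)
Op 3: BEGIN: in_txn=True, pending={}
Op 4: ROLLBACK: discarded pending []; in_txn=False
Op 5: UPDATE e=28 (auto-commit; committed e=28)
Op 6: BEGIN: in_txn=True, pending={}
Op 7: ROLLBACK: discarded pending []; in_txn=False
Op 8: BEGIN: in_txn=True, pending={}
After op 8: visible(e) = 28 (pending={}, committed={a=20, b=9, e=28})

Answer: 28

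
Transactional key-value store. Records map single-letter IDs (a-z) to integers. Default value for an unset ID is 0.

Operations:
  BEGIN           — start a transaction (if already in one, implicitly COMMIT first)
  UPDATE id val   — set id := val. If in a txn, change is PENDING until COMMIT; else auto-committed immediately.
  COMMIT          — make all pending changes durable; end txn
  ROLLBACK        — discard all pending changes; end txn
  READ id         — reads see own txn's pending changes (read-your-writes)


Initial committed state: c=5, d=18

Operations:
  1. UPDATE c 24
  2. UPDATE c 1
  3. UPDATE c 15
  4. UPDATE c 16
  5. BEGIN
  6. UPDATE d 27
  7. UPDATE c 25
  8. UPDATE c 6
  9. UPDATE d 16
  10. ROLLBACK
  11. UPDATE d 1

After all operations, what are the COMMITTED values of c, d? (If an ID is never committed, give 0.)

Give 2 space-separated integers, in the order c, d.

Answer: 16 1

Derivation:
Initial committed: {c=5, d=18}
Op 1: UPDATE c=24 (auto-commit; committed c=24)
Op 2: UPDATE c=1 (auto-commit; committed c=1)
Op 3: UPDATE c=15 (auto-commit; committed c=15)
Op 4: UPDATE c=16 (auto-commit; committed c=16)
Op 5: BEGIN: in_txn=True, pending={}
Op 6: UPDATE d=27 (pending; pending now {d=27})
Op 7: UPDATE c=25 (pending; pending now {c=25, d=27})
Op 8: UPDATE c=6 (pending; pending now {c=6, d=27})
Op 9: UPDATE d=16 (pending; pending now {c=6, d=16})
Op 10: ROLLBACK: discarded pending ['c', 'd']; in_txn=False
Op 11: UPDATE d=1 (auto-commit; committed d=1)
Final committed: {c=16, d=1}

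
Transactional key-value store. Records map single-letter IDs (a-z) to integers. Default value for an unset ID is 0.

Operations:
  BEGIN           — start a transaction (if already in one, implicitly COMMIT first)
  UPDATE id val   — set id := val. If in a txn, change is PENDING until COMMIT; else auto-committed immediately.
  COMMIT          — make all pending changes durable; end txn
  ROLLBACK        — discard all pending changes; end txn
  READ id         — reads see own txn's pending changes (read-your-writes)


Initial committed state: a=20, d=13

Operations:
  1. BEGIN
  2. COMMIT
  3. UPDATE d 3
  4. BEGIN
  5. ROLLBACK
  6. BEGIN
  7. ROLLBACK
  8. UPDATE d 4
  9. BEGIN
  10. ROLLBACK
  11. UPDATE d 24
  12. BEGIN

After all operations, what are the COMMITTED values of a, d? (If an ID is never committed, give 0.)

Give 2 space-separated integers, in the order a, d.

Initial committed: {a=20, d=13}
Op 1: BEGIN: in_txn=True, pending={}
Op 2: COMMIT: merged [] into committed; committed now {a=20, d=13}
Op 3: UPDATE d=3 (auto-commit; committed d=3)
Op 4: BEGIN: in_txn=True, pending={}
Op 5: ROLLBACK: discarded pending []; in_txn=False
Op 6: BEGIN: in_txn=True, pending={}
Op 7: ROLLBACK: discarded pending []; in_txn=False
Op 8: UPDATE d=4 (auto-commit; committed d=4)
Op 9: BEGIN: in_txn=True, pending={}
Op 10: ROLLBACK: discarded pending []; in_txn=False
Op 11: UPDATE d=24 (auto-commit; committed d=24)
Op 12: BEGIN: in_txn=True, pending={}
Final committed: {a=20, d=24}

Answer: 20 24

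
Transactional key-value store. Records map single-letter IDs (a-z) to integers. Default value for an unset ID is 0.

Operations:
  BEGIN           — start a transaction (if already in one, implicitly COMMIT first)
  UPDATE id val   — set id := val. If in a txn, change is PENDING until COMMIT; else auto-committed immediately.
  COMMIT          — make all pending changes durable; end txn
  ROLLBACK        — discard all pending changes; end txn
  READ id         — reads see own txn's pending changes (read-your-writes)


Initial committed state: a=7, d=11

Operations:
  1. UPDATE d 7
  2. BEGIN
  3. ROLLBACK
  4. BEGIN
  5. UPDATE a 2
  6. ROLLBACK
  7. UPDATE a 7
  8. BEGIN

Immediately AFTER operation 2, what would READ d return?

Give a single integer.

Answer: 7

Derivation:
Initial committed: {a=7, d=11}
Op 1: UPDATE d=7 (auto-commit; committed d=7)
Op 2: BEGIN: in_txn=True, pending={}
After op 2: visible(d) = 7 (pending={}, committed={a=7, d=7})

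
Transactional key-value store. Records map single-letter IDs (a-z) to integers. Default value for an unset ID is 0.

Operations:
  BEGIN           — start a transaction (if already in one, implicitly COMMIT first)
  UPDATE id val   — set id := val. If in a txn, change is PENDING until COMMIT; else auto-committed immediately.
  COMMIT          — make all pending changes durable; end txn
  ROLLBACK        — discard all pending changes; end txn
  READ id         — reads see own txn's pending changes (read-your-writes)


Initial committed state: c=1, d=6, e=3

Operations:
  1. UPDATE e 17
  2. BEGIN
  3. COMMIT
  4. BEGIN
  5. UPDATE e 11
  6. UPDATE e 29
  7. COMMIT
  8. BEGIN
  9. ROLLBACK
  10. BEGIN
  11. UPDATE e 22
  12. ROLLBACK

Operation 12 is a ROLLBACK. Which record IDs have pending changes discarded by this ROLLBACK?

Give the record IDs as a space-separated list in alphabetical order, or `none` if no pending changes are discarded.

Initial committed: {c=1, d=6, e=3}
Op 1: UPDATE e=17 (auto-commit; committed e=17)
Op 2: BEGIN: in_txn=True, pending={}
Op 3: COMMIT: merged [] into committed; committed now {c=1, d=6, e=17}
Op 4: BEGIN: in_txn=True, pending={}
Op 5: UPDATE e=11 (pending; pending now {e=11})
Op 6: UPDATE e=29 (pending; pending now {e=29})
Op 7: COMMIT: merged ['e'] into committed; committed now {c=1, d=6, e=29}
Op 8: BEGIN: in_txn=True, pending={}
Op 9: ROLLBACK: discarded pending []; in_txn=False
Op 10: BEGIN: in_txn=True, pending={}
Op 11: UPDATE e=22 (pending; pending now {e=22})
Op 12: ROLLBACK: discarded pending ['e']; in_txn=False
ROLLBACK at op 12 discards: ['e']

Answer: e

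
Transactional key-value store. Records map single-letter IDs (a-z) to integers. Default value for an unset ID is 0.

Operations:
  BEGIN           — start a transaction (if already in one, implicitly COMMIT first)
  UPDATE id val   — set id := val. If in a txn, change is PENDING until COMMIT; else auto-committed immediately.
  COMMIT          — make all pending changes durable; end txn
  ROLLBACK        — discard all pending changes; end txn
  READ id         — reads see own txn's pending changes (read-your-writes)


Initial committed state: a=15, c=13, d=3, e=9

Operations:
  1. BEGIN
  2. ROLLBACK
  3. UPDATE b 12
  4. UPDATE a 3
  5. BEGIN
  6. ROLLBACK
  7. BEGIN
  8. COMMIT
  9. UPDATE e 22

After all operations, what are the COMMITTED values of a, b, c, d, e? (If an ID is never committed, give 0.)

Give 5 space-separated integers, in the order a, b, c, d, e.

Answer: 3 12 13 3 22

Derivation:
Initial committed: {a=15, c=13, d=3, e=9}
Op 1: BEGIN: in_txn=True, pending={}
Op 2: ROLLBACK: discarded pending []; in_txn=False
Op 3: UPDATE b=12 (auto-commit; committed b=12)
Op 4: UPDATE a=3 (auto-commit; committed a=3)
Op 5: BEGIN: in_txn=True, pending={}
Op 6: ROLLBACK: discarded pending []; in_txn=False
Op 7: BEGIN: in_txn=True, pending={}
Op 8: COMMIT: merged [] into committed; committed now {a=3, b=12, c=13, d=3, e=9}
Op 9: UPDATE e=22 (auto-commit; committed e=22)
Final committed: {a=3, b=12, c=13, d=3, e=22}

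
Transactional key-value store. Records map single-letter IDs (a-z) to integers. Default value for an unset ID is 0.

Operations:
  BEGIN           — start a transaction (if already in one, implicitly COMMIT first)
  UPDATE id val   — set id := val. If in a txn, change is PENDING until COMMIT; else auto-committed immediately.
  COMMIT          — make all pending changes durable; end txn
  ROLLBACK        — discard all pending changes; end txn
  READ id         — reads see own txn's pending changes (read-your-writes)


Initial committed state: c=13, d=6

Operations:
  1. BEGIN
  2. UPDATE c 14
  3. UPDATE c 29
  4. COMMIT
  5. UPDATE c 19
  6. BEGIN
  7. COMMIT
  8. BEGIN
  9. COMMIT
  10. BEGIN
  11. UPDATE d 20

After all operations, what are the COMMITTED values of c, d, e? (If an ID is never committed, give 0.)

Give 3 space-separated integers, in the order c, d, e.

Initial committed: {c=13, d=6}
Op 1: BEGIN: in_txn=True, pending={}
Op 2: UPDATE c=14 (pending; pending now {c=14})
Op 3: UPDATE c=29 (pending; pending now {c=29})
Op 4: COMMIT: merged ['c'] into committed; committed now {c=29, d=6}
Op 5: UPDATE c=19 (auto-commit; committed c=19)
Op 6: BEGIN: in_txn=True, pending={}
Op 7: COMMIT: merged [] into committed; committed now {c=19, d=6}
Op 8: BEGIN: in_txn=True, pending={}
Op 9: COMMIT: merged [] into committed; committed now {c=19, d=6}
Op 10: BEGIN: in_txn=True, pending={}
Op 11: UPDATE d=20 (pending; pending now {d=20})
Final committed: {c=19, d=6}

Answer: 19 6 0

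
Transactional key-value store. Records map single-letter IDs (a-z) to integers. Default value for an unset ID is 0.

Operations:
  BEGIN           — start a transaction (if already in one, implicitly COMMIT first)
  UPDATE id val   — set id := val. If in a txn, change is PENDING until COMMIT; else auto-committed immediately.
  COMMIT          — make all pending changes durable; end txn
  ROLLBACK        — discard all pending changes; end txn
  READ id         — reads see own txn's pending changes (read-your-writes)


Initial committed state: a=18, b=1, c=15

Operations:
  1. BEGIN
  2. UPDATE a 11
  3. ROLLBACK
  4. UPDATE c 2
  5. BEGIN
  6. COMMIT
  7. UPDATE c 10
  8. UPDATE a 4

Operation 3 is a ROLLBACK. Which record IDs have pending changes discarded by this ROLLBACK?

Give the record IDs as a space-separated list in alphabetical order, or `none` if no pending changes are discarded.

Initial committed: {a=18, b=1, c=15}
Op 1: BEGIN: in_txn=True, pending={}
Op 2: UPDATE a=11 (pending; pending now {a=11})
Op 3: ROLLBACK: discarded pending ['a']; in_txn=False
Op 4: UPDATE c=2 (auto-commit; committed c=2)
Op 5: BEGIN: in_txn=True, pending={}
Op 6: COMMIT: merged [] into committed; committed now {a=18, b=1, c=2}
Op 7: UPDATE c=10 (auto-commit; committed c=10)
Op 8: UPDATE a=4 (auto-commit; committed a=4)
ROLLBACK at op 3 discards: ['a']

Answer: a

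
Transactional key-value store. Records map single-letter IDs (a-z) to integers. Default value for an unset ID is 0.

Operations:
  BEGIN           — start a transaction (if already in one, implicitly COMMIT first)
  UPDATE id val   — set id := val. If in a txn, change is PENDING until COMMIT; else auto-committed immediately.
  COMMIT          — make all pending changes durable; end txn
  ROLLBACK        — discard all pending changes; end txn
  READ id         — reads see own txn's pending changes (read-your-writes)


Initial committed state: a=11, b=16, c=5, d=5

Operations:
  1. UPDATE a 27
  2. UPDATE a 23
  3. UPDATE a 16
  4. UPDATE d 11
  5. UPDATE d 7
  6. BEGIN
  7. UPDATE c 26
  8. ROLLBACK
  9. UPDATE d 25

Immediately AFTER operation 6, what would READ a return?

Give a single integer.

Answer: 16

Derivation:
Initial committed: {a=11, b=16, c=5, d=5}
Op 1: UPDATE a=27 (auto-commit; committed a=27)
Op 2: UPDATE a=23 (auto-commit; committed a=23)
Op 3: UPDATE a=16 (auto-commit; committed a=16)
Op 4: UPDATE d=11 (auto-commit; committed d=11)
Op 5: UPDATE d=7 (auto-commit; committed d=7)
Op 6: BEGIN: in_txn=True, pending={}
After op 6: visible(a) = 16 (pending={}, committed={a=16, b=16, c=5, d=7})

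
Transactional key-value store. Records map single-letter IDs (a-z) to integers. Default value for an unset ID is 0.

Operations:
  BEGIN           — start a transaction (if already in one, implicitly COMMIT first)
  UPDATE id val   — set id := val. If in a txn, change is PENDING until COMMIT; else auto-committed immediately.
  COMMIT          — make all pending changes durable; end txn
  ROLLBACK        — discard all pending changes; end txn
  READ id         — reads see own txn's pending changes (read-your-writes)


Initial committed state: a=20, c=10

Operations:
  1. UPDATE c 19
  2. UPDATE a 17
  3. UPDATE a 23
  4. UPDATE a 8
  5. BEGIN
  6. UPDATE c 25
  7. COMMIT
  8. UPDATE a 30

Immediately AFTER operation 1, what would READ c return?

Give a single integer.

Answer: 19

Derivation:
Initial committed: {a=20, c=10}
Op 1: UPDATE c=19 (auto-commit; committed c=19)
After op 1: visible(c) = 19 (pending={}, committed={a=20, c=19})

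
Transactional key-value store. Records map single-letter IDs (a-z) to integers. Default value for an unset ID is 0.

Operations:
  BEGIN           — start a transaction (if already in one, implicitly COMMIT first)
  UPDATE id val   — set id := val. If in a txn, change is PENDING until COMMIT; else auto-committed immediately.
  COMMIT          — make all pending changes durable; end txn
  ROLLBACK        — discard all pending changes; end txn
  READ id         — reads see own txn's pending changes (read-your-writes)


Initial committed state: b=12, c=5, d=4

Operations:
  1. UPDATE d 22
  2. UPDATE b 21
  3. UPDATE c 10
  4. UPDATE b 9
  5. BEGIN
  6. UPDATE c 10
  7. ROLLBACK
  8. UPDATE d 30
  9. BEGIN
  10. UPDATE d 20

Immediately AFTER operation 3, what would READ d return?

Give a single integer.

Answer: 22

Derivation:
Initial committed: {b=12, c=5, d=4}
Op 1: UPDATE d=22 (auto-commit; committed d=22)
Op 2: UPDATE b=21 (auto-commit; committed b=21)
Op 3: UPDATE c=10 (auto-commit; committed c=10)
After op 3: visible(d) = 22 (pending={}, committed={b=21, c=10, d=22})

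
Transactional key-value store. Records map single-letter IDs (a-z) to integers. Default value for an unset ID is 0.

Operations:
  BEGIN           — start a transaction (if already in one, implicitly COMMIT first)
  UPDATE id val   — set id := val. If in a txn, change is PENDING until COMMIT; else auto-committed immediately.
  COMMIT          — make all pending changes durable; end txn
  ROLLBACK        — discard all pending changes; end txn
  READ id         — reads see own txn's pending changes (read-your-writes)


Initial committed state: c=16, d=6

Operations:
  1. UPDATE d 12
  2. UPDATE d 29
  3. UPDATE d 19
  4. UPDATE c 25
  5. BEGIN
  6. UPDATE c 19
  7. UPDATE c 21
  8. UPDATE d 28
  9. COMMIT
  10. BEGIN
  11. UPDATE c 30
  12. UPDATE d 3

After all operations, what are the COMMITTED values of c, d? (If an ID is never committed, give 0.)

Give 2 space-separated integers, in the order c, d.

Answer: 21 28

Derivation:
Initial committed: {c=16, d=6}
Op 1: UPDATE d=12 (auto-commit; committed d=12)
Op 2: UPDATE d=29 (auto-commit; committed d=29)
Op 3: UPDATE d=19 (auto-commit; committed d=19)
Op 4: UPDATE c=25 (auto-commit; committed c=25)
Op 5: BEGIN: in_txn=True, pending={}
Op 6: UPDATE c=19 (pending; pending now {c=19})
Op 7: UPDATE c=21 (pending; pending now {c=21})
Op 8: UPDATE d=28 (pending; pending now {c=21, d=28})
Op 9: COMMIT: merged ['c', 'd'] into committed; committed now {c=21, d=28}
Op 10: BEGIN: in_txn=True, pending={}
Op 11: UPDATE c=30 (pending; pending now {c=30})
Op 12: UPDATE d=3 (pending; pending now {c=30, d=3})
Final committed: {c=21, d=28}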